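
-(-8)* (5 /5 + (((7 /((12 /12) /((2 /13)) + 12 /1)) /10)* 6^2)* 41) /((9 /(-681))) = -19098872 /555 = -34412.38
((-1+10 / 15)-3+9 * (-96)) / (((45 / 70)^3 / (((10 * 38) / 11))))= -112780.37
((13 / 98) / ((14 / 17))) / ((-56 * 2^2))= -221 / 307328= -0.00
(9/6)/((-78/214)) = -107/26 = -4.12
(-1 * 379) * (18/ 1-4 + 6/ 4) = -11749/ 2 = -5874.50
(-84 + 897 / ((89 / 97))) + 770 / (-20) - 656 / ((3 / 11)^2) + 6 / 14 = -89308271 / 11214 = -7964.00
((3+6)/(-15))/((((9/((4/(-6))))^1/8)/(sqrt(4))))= 32/45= 0.71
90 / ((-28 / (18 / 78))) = -135 / 182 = -0.74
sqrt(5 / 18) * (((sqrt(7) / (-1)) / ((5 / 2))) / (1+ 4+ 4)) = -sqrt(70) / 135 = -0.06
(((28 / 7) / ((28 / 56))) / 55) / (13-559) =-4 / 15015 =-0.00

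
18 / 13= 1.38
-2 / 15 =-0.13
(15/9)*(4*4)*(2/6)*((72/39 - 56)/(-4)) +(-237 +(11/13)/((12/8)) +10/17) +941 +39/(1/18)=3038186/1989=1527.49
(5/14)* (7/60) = 1/24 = 0.04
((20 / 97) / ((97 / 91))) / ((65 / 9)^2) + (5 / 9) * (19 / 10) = 11660939 / 11008530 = 1.06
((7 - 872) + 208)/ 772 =-0.85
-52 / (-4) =13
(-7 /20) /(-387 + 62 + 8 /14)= 49 /45420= 0.00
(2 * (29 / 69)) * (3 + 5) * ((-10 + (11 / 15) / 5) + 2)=-52.81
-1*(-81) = 81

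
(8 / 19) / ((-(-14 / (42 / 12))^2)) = -1 / 38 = -0.03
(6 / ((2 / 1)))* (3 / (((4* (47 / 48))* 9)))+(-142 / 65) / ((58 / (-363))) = 1233951 / 88595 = 13.93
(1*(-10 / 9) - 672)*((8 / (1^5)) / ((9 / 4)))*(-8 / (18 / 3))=775424 / 243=3191.05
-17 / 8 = -2.12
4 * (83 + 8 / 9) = 3020 / 9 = 335.56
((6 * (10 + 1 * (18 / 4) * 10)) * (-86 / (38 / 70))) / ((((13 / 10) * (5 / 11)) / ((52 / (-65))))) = 17482080 / 247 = 70777.65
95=95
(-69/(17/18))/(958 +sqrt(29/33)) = -39264588/514865111 +1242 * sqrt(957)/514865111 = -0.08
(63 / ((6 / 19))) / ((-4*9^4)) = -133 / 17496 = -0.01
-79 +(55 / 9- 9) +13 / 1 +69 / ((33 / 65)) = 6635 / 99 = 67.02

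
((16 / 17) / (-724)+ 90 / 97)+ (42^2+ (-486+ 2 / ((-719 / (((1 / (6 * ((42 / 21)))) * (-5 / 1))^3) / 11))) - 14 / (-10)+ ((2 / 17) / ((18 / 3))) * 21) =1187334303666343 / 927068591520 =1280.74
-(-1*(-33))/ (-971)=33/ 971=0.03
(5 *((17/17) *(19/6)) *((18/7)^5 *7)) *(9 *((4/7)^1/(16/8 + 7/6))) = 340122240/16807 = 20236.94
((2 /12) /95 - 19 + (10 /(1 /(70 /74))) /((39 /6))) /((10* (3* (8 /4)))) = -4809749 /16450200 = -0.29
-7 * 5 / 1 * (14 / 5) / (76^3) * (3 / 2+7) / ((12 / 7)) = -5831 / 5267712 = -0.00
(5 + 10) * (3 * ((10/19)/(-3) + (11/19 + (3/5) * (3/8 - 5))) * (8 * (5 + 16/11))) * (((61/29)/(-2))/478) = 70253151/5794316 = 12.12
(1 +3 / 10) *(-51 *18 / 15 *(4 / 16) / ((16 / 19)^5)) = -4924960911 / 104857600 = -46.97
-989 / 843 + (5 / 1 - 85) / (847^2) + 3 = 1104742420 / 604775787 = 1.83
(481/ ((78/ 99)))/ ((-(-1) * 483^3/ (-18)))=-407/ 4173281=-0.00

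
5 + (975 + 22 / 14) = 6871 / 7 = 981.57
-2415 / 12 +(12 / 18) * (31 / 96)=-28949 / 144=-201.03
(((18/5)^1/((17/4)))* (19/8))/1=171/85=2.01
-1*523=-523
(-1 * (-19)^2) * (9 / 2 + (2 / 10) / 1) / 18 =-16967 / 180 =-94.26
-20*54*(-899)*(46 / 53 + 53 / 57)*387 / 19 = 680225581080 / 19133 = 35552479.02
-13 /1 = -13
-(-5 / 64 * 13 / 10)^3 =2197 / 2097152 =0.00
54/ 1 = 54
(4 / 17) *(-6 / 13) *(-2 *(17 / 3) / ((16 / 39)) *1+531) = -12081 / 221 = -54.67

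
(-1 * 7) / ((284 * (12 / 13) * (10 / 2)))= -91 / 17040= -0.01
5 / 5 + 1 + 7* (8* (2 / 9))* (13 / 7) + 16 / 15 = 1178 / 45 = 26.18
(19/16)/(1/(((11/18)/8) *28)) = 2.54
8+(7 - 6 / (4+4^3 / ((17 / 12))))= 6219 / 418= 14.88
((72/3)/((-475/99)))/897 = -0.01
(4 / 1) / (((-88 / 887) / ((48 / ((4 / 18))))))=-95796 / 11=-8708.73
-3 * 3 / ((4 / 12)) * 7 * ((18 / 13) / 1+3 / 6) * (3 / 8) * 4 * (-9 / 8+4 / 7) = 123039 / 416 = 295.77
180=180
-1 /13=-0.08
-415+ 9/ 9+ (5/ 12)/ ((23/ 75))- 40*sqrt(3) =-37963/ 92- 40*sqrt(3) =-481.92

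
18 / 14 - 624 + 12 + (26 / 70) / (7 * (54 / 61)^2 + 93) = -7833141002 / 12826275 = -610.71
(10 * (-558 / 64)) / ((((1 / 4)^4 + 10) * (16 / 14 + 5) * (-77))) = 22320 / 1211353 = 0.02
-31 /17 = -1.82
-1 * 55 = -55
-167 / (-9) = 167 / 9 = 18.56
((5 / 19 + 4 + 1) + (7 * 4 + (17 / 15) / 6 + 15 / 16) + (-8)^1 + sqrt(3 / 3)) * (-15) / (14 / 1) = -29.35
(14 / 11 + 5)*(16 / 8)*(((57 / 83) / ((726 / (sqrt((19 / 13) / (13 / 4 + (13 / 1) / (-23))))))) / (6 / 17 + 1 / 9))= 401166*sqrt(23) / 101966579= 0.02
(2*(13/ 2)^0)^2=4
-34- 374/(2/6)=-1156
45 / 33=15 / 11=1.36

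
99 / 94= 1.05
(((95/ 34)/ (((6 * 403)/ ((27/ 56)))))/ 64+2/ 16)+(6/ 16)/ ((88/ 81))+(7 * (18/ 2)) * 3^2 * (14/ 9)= 953398981021/ 1080375296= 882.47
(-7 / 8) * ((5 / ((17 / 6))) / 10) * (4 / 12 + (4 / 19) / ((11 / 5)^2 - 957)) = -0.05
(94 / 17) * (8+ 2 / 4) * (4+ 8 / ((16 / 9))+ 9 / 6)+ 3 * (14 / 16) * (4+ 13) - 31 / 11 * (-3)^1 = 46031 / 88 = 523.08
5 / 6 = 0.83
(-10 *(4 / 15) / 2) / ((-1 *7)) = 4 / 21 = 0.19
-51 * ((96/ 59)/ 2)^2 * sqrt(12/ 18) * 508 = -19897344 * sqrt(6)/ 3481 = -14001.25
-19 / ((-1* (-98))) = -19 / 98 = -0.19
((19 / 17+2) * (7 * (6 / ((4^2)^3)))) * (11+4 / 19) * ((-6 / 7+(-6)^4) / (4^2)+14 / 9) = 156469303 / 5292032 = 29.57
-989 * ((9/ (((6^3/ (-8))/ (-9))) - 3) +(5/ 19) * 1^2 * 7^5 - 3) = -4371275.89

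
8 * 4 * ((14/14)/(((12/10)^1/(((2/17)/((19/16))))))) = 2560/969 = 2.64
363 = 363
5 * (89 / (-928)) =-445 / 928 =-0.48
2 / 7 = 0.29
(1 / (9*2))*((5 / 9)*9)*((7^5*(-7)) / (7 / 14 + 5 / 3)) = -588245 / 39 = -15083.21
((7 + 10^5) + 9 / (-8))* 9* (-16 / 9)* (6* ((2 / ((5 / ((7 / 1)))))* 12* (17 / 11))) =-27419210784 / 55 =-498531105.16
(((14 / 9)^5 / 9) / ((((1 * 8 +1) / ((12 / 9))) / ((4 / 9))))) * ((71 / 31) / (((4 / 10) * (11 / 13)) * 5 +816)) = 3971292416 / 21277778956695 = 0.00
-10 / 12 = -5 / 6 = -0.83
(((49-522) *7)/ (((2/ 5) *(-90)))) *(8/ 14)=473/ 9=52.56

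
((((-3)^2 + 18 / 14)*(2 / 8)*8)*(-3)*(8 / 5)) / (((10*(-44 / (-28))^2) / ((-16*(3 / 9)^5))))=7168 / 27225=0.26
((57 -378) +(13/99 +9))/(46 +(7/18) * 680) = -30875/30734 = -1.00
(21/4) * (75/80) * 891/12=93555/256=365.45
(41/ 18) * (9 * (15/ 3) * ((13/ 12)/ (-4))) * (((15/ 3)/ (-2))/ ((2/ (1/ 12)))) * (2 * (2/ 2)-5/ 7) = 13325/ 3584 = 3.72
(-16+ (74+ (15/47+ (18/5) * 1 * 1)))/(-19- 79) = -14551/23030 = -0.63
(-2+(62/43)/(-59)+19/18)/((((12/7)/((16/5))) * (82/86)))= -123886/65313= -1.90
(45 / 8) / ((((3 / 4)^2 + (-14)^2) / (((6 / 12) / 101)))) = 9 / 63529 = 0.00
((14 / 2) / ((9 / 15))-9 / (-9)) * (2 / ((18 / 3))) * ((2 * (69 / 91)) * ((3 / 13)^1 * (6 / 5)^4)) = 2265408 / 739375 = 3.06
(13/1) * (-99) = -1287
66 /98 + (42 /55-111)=-295272 /2695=-109.56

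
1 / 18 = 0.06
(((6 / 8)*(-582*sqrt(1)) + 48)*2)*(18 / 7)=-1998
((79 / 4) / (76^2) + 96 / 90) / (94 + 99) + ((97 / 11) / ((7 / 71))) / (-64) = -1792253473 / 1287557040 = -1.39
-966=-966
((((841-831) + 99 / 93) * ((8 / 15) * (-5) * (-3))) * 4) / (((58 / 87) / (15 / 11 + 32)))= 6042288 / 341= 17719.32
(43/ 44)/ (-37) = -43/ 1628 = -0.03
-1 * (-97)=97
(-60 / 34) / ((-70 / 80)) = 240 / 119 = 2.02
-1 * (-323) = 323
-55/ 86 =-0.64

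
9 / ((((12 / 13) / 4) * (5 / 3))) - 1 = 112 / 5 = 22.40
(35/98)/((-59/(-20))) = 50/413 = 0.12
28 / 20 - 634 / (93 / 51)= -53673 / 155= -346.28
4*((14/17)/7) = 0.47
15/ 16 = 0.94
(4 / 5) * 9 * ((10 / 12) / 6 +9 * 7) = 2273 / 5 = 454.60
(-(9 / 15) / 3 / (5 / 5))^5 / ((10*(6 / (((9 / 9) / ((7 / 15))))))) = -0.00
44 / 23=1.91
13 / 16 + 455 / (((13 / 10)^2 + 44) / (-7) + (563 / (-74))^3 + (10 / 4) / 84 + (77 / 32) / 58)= -72608089327553 / 352868495222704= -0.21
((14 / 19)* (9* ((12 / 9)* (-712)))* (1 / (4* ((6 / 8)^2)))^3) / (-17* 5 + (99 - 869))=2551808 / 3947535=0.65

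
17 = 17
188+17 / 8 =1521 / 8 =190.12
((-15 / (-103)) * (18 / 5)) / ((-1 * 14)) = -27 / 721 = -0.04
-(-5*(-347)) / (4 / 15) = -26025 / 4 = -6506.25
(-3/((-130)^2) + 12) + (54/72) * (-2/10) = 100131/8450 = 11.85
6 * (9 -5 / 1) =24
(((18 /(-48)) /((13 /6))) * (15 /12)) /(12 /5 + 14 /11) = -2475 /42016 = -0.06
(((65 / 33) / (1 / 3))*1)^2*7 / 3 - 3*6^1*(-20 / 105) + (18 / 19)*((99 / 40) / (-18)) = 163708561 / 1931160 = 84.77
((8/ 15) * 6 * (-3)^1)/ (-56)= 6/ 35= 0.17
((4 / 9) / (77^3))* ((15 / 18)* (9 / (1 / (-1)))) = -10 / 1369599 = -0.00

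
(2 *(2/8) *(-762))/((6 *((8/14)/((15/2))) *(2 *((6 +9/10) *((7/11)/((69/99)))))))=-3175/48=-66.15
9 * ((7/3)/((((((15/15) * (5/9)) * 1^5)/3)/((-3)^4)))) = 45927/5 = 9185.40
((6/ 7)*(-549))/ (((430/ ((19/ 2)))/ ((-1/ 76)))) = 1647/ 12040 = 0.14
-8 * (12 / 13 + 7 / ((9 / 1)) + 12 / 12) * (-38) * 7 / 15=672448 / 1755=383.16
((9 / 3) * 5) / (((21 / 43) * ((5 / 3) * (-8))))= -129 / 56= -2.30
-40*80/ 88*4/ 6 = -800/ 33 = -24.24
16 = 16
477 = 477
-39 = -39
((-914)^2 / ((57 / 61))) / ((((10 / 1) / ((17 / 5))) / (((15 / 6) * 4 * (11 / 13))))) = 9529362172 / 3705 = 2572027.58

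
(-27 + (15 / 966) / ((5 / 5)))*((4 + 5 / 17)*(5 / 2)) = -3171485 / 10948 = -289.69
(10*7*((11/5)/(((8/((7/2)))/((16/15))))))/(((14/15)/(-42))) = -3234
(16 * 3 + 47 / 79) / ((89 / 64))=245696 / 7031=34.94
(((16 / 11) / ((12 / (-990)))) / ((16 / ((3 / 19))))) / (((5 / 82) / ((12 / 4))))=-1107 / 19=-58.26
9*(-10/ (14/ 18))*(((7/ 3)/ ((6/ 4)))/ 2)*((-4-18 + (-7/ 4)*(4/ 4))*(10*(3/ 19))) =3375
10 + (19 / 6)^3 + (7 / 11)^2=42.16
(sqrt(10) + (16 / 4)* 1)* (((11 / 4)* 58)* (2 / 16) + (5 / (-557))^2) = 98969831* sqrt(10) / 4963984 + 98969831 / 1240996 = 142.80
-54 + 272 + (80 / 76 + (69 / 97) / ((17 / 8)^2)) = 116757250 / 532627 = 219.21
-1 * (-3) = 3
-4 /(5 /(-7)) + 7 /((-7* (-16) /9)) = 493 /80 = 6.16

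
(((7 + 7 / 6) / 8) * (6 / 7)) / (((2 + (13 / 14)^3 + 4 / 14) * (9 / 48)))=38416 / 25407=1.51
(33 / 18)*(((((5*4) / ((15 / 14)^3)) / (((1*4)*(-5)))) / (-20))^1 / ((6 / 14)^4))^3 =24576018019664496308 / 7661391506103515625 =3.21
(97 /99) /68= 97 /6732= 0.01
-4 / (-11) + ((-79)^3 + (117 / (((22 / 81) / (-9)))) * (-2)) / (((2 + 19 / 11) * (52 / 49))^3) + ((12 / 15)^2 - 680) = -2838386294176929 / 333122761400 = -8520.54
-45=-45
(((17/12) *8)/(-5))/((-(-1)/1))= -34/15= -2.27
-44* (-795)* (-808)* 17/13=-480485280/13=-36960406.15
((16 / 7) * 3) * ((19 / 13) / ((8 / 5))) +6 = 1116 / 91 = 12.26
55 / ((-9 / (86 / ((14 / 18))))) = -4730 / 7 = -675.71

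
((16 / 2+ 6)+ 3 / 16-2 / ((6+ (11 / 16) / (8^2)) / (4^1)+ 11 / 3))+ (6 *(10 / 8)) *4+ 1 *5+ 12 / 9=152858777 / 3049008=50.13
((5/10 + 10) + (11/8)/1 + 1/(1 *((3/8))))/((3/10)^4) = 436250/243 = 1795.27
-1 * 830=-830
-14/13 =-1.08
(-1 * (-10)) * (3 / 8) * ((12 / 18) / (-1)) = -5 / 2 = -2.50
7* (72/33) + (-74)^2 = 60404/11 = 5491.27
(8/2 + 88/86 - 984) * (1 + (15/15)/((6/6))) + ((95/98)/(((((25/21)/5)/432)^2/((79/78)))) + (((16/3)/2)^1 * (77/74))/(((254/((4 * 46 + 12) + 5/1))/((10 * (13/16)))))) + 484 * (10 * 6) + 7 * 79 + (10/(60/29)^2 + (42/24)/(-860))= 1233036526957081/378250704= 3259839.34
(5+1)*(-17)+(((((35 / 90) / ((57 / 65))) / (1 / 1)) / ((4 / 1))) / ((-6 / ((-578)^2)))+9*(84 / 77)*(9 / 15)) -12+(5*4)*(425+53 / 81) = 755644199 / 338580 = 2231.80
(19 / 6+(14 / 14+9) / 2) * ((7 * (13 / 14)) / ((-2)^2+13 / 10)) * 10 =15925 / 159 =100.16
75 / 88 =0.85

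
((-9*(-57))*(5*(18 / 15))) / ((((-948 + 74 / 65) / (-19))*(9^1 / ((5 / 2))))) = 1055925 / 61546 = 17.16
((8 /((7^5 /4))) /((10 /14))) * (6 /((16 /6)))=72 /12005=0.01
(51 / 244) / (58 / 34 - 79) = -0.00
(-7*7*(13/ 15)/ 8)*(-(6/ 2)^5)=51597/ 40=1289.92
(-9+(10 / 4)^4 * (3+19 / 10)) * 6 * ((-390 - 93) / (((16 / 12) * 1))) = -25373439 / 64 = -396459.98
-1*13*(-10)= 130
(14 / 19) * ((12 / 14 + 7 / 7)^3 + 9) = 10568 / 931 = 11.35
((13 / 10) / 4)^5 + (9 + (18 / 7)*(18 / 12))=9218599051 / 716800000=12.86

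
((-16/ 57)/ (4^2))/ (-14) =1/ 798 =0.00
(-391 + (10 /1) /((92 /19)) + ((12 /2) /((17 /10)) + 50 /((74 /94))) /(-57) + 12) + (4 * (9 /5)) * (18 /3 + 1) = -2702366959 /8246190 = -327.71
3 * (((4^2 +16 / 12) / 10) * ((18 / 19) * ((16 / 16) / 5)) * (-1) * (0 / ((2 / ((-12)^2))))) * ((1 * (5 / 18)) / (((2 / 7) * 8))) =0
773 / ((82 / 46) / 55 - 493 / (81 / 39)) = -3.26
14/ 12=7/ 6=1.17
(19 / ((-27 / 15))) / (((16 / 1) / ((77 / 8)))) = -7315 / 1152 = -6.35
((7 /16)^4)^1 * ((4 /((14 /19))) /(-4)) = -6517 /131072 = -0.05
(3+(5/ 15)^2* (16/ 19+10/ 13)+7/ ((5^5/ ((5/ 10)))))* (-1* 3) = -44184311/ 4631250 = -9.54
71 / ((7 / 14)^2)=284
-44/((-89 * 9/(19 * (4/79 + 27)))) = 1786532/63279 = 28.23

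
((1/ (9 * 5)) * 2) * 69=46/ 15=3.07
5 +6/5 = 31/5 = 6.20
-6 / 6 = -1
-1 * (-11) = 11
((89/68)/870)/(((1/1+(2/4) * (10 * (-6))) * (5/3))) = -0.00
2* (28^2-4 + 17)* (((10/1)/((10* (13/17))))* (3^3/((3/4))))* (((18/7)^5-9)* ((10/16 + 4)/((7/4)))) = 31371656200740/1529437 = 20511898.30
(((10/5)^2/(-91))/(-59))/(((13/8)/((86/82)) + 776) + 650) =1376/2636592413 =0.00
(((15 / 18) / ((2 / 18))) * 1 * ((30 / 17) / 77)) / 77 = 225 / 100793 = 0.00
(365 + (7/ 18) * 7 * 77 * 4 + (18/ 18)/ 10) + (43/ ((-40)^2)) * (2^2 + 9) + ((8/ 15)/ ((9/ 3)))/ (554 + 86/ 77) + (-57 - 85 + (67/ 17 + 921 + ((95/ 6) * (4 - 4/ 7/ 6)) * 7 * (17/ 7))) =27813996315167/ 9155764800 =3037.87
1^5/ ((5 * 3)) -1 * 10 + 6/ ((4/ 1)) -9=-523/ 30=-17.43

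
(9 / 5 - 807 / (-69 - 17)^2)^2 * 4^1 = 3909875841 / 341880100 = 11.44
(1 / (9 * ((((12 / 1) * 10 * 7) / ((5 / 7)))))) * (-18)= -1 / 588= -0.00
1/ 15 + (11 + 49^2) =2412.07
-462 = -462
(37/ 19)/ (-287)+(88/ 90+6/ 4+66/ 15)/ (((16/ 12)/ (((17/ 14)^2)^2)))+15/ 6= 13.71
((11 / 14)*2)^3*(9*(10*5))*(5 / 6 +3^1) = 2295975 / 343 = 6693.80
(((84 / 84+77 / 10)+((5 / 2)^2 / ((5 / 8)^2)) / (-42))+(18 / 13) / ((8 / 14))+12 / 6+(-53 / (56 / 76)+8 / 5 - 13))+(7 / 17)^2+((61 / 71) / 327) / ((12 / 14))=-70.41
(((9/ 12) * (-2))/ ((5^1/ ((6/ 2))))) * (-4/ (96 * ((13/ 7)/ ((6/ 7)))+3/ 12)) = 72/ 4165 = 0.02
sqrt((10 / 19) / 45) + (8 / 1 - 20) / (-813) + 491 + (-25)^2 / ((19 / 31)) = sqrt(38) / 57 + 7778860 / 5149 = 1510.86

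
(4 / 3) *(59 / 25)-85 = -6139 / 75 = -81.85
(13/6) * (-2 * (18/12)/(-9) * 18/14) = 13/14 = 0.93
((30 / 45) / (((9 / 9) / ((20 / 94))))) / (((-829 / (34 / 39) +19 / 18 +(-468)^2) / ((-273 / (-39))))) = 1785 / 392042792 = 0.00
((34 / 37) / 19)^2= 1156 / 494209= 0.00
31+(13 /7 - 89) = -393 /7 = -56.14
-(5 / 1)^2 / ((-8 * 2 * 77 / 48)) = 75 / 77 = 0.97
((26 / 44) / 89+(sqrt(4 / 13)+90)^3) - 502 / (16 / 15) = 631808 * sqrt(13) / 169+74184406081 / 101816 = 742091.84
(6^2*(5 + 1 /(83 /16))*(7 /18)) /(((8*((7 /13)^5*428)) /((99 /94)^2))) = 1568427400683 /3014600174656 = 0.52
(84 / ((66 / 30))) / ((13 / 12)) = 5040 / 143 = 35.24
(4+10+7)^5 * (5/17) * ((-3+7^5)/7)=49020880860/17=2883581227.06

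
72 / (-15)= -24 / 5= -4.80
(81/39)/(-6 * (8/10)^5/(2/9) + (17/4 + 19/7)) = -787500/713999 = -1.10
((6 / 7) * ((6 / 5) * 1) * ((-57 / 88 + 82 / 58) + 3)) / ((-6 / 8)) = -5.16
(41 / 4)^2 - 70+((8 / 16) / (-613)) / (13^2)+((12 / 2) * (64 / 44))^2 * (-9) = -130451726099 / 200563792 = -650.43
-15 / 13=-1.15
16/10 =1.60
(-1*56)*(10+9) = -1064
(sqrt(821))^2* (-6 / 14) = -2463 / 7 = -351.86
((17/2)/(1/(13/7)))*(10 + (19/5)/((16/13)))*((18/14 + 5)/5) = 2545257/9800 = 259.72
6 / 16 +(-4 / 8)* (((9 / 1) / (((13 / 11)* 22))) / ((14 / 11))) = 0.24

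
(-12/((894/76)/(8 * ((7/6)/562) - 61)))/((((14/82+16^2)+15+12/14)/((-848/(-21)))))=33960374128/3677396139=9.23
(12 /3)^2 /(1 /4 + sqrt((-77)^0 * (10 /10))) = 64 /5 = 12.80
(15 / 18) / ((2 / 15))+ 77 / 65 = 1933 / 260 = 7.43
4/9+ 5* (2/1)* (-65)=-5846/9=-649.56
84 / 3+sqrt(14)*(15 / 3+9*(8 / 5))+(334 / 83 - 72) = 32.61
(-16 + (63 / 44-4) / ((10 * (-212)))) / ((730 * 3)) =-1492367 / 204283200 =-0.01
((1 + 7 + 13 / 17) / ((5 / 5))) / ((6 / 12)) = 298 / 17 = 17.53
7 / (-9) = -7 / 9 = -0.78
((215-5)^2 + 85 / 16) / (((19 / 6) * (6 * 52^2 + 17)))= 2117055 / 2468632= 0.86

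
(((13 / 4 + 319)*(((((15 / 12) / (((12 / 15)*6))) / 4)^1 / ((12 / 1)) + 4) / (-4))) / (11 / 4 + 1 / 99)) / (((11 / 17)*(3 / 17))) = -6875620097 / 6715392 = -1023.86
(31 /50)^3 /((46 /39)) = 1161849 /5750000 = 0.20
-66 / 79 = -0.84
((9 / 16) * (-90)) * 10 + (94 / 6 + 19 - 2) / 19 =-115033 / 228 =-504.53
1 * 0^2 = 0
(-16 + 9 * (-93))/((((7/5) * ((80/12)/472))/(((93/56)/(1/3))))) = -42123699/196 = -214916.83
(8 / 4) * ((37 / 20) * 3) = 111 / 10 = 11.10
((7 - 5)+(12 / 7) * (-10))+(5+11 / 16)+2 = -835 / 112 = -7.46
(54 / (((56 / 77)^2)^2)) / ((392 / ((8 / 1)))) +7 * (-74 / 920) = 38962513 / 11540480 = 3.38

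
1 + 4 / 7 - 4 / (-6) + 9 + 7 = 383 / 21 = 18.24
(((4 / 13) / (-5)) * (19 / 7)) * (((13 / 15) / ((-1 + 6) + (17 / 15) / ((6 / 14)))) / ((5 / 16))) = -456 / 7525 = -0.06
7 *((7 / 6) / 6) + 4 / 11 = 683 / 396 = 1.72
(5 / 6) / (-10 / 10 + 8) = 5 / 42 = 0.12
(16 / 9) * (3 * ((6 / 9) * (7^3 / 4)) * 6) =5488 / 3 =1829.33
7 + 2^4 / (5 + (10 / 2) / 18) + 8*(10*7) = 54153 / 95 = 570.03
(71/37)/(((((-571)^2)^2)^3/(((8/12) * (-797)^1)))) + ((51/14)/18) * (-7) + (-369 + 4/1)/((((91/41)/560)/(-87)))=55552313887150413784498148027063332870549895/6933613375913546540967475071170111052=8012029.35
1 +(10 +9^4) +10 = 6582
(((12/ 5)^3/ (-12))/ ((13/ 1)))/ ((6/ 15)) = -0.22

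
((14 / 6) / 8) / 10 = 7 / 240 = 0.03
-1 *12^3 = -1728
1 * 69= 69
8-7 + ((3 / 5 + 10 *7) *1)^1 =358 / 5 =71.60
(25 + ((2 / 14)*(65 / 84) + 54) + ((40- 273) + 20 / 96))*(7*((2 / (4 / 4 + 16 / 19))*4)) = -1144617 / 245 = -4671.91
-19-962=-981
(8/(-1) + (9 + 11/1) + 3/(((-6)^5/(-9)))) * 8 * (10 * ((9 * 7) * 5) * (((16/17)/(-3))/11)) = -4839800/561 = -8627.09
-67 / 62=-1.08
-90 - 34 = -124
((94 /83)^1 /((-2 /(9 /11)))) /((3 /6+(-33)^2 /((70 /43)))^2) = -518175 /501247737793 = -0.00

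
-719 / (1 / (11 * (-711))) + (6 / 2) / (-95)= 534213402 / 95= 5623298.97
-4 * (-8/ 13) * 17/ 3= 544/ 39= 13.95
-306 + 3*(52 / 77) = -23406 / 77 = -303.97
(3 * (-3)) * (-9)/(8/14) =567/4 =141.75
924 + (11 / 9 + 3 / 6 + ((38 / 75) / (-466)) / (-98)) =2378018416 / 2568825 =925.72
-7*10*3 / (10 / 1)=-21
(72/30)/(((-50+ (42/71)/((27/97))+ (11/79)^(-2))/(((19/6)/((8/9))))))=13221549/5727340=2.31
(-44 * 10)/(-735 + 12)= 440/723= 0.61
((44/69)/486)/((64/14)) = 77/268272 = 0.00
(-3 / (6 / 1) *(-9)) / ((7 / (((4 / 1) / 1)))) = 18 / 7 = 2.57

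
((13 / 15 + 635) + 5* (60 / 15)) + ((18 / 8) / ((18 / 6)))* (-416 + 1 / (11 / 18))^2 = 129428.78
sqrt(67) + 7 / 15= 8.65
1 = 1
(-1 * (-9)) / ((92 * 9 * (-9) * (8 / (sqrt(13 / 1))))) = -sqrt(13) / 6624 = -0.00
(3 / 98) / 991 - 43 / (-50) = 1044056 / 1213975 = 0.86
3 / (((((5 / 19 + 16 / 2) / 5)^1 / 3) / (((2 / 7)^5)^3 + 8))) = 32473320756026760 / 745367157061051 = 43.57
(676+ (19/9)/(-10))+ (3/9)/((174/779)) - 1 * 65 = 799027/1305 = 612.28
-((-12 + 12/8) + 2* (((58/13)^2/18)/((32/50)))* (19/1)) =-335593/6084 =-55.16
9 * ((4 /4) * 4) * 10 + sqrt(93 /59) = 361.26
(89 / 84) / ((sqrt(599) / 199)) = 17711 * sqrt(599) / 50316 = 8.61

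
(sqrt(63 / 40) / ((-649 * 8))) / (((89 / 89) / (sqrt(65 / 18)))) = -0.00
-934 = -934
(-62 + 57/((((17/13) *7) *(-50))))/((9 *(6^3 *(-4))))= 369641/46267200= 0.01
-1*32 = -32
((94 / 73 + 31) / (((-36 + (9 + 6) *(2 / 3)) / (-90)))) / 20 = 21213 / 3796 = 5.59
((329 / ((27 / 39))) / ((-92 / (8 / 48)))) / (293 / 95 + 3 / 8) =-406315 / 1632609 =-0.25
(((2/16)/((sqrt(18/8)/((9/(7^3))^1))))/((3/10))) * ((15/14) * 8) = 150/2401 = 0.06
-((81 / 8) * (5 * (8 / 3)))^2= -18225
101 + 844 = 945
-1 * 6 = -6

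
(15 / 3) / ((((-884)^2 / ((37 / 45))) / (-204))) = -0.00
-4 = -4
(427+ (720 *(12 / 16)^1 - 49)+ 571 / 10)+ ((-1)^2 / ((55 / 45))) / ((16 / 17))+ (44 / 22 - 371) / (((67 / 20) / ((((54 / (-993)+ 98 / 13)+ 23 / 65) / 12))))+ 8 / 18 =2065212905017 / 2283343920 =904.47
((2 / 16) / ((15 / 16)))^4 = 16 / 50625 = 0.00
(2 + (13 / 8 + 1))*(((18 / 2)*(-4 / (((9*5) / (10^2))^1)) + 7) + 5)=-629 / 2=-314.50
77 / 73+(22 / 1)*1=1683 / 73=23.05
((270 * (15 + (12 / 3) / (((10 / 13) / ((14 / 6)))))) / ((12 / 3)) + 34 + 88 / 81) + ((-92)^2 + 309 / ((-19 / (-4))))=31997777 / 3078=10395.64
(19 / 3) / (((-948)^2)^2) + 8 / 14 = 9692026555525 / 16961046471936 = 0.57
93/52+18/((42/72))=32.65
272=272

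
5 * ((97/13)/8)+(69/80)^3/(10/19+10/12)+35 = 20703425169/515840000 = 40.14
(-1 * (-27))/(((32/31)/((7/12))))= 1953/128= 15.26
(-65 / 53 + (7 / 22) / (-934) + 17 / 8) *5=9782275 / 2178088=4.49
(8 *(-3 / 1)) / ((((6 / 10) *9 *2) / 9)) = -20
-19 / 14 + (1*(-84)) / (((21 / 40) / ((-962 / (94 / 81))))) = 132631.83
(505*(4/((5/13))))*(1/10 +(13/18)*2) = 365014/45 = 8111.42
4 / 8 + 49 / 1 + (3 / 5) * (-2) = 483 / 10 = 48.30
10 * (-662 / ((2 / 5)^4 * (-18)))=1034375 / 72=14366.32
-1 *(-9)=9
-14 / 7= -2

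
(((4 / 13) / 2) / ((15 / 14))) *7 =196 / 195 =1.01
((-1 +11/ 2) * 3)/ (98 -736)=-27/ 1276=-0.02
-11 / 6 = -1.83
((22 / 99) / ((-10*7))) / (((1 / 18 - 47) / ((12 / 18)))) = 4 / 88725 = 0.00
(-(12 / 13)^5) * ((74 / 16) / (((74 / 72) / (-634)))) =709917696 / 371293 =1912.01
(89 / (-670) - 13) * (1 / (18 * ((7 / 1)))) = -0.10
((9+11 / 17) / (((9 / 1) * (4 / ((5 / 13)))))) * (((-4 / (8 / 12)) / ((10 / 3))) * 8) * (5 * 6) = -44.52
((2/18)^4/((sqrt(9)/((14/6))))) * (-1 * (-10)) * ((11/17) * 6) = 1540/334611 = 0.00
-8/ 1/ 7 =-8/ 7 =-1.14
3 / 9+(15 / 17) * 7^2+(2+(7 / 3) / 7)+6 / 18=786 / 17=46.24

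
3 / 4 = 0.75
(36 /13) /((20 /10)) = 18 /13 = 1.38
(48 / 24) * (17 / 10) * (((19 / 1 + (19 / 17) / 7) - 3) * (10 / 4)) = 1923 / 14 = 137.36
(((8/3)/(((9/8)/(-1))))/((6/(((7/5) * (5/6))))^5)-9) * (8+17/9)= -20434339391/229582512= -89.01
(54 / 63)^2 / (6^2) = 1 / 49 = 0.02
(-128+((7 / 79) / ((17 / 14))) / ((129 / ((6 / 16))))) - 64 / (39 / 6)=-413944195 / 3002948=-137.85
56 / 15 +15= 281 / 15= 18.73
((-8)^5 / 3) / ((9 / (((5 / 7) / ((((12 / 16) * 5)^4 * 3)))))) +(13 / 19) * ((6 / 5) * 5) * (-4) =-1950536552 / 109076625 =-17.88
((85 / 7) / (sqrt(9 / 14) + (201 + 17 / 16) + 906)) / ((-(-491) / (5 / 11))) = 24111440 / 2376678653987-32640 * sqrt(14) / 16636750577909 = 0.00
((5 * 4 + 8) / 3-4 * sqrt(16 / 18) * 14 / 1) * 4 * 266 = 29792 / 3-119168 * sqrt(2) / 3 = -46245.67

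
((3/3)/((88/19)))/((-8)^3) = -19/45056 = -0.00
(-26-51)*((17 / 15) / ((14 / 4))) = -374 / 15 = -24.93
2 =2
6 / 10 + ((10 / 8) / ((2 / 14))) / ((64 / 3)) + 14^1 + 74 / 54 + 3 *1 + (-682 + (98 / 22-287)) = -359313899 / 380160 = -945.16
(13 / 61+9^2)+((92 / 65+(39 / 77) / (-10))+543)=381984091 / 610610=625.58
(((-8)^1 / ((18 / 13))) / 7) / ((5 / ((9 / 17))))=-52 / 595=-0.09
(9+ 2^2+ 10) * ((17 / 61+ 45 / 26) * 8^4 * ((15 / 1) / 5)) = 450361344 / 793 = 567920.99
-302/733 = -0.41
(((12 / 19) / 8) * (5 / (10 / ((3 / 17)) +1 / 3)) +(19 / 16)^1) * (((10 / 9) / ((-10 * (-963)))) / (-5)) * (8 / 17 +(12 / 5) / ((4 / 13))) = -255263 / 1119776400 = -0.00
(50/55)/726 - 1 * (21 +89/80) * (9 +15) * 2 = -21190826/19965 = -1061.40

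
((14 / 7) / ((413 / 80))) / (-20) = -8 / 413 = -0.02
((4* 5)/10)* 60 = 120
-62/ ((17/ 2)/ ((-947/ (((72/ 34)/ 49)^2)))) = 1198264669/ 324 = 3698347.74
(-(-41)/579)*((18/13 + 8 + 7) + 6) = 1.59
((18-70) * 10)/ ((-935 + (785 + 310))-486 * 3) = 260/ 649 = 0.40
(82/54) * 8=328/27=12.15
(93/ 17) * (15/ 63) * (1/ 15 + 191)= 88846/ 357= 248.87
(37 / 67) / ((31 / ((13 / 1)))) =481 / 2077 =0.23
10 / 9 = 1.11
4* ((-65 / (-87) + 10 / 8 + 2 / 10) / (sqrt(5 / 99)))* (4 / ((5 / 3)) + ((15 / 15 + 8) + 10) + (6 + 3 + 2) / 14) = 5937119* sqrt(55) / 50750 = 867.60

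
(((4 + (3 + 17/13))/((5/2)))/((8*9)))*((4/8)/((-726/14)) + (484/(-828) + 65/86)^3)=-3152216871347/14790534279875640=-0.00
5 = 5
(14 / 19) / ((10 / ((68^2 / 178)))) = 16184 / 8455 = 1.91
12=12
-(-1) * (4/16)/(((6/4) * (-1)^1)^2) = 1/9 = 0.11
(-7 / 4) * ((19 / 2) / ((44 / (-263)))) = 34979 / 352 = 99.37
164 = 164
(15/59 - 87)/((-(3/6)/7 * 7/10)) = 102360/59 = 1734.92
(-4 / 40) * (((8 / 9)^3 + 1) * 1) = -1241 / 7290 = -0.17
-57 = -57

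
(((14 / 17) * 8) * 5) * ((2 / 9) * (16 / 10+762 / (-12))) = -69328 / 153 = -453.12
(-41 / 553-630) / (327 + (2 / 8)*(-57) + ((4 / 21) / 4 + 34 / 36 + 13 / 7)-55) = -12543516 / 5188009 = -2.42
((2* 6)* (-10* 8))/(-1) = 960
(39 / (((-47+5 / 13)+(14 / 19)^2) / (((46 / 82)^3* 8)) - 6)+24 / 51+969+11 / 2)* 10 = 85916725744645 / 8821373933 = 9739.61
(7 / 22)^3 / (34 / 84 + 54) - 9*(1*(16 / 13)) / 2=-875810841 / 158149420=-5.54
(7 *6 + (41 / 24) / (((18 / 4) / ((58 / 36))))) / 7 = 82837 / 13608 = 6.09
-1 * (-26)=26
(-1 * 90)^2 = 8100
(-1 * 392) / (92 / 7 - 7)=-63.81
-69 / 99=-23 / 33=-0.70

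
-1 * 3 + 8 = 5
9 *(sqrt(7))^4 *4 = 1764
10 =10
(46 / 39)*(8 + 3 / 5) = 1978 / 195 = 10.14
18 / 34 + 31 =536 / 17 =31.53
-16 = -16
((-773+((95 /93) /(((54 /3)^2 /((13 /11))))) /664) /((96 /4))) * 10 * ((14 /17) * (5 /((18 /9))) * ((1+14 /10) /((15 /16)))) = -1190875207963 /701518158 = -1697.57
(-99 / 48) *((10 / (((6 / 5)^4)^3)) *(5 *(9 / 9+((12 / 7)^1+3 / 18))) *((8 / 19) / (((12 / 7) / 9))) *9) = -8123779296875 / 12254478336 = -662.92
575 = 575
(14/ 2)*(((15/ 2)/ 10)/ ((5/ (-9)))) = -189/ 20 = -9.45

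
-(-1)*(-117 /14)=-117 /14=-8.36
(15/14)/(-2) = -15/28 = -0.54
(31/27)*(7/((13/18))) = 434/39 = 11.13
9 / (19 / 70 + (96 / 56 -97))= -70 / 739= -0.09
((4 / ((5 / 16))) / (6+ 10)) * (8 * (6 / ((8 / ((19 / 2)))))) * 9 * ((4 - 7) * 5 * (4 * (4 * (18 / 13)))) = -1772928 / 13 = -136379.08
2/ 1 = 2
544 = 544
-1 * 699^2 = -488601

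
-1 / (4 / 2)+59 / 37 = 81 / 74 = 1.09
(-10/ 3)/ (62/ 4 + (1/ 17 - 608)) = 340/ 60429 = 0.01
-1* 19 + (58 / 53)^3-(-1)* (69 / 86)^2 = -18768939799 / 1101094292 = -17.05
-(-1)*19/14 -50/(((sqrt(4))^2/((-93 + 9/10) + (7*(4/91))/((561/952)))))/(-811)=-529493/9741732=-0.05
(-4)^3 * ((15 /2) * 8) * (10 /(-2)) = 19200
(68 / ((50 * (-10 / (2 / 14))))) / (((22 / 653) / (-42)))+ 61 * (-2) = -134447 / 1375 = -97.78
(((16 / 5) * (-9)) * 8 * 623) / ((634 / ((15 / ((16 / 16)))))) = -1076544 / 317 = -3396.04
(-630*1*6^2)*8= -181440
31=31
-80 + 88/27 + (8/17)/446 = -7854844/102357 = -76.74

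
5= 5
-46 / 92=-1 / 2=-0.50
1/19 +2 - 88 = -1633/19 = -85.95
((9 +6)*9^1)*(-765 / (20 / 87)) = -1796985 / 4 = -449246.25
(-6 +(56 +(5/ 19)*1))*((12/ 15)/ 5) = 764/ 95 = 8.04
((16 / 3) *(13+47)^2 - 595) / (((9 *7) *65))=3721 / 819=4.54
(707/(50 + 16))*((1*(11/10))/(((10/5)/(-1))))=-707/120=-5.89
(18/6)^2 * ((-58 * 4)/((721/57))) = -165.07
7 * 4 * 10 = 280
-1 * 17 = -17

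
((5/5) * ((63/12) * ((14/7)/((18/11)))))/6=1.07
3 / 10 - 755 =-7547 / 10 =-754.70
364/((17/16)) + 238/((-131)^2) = 342.60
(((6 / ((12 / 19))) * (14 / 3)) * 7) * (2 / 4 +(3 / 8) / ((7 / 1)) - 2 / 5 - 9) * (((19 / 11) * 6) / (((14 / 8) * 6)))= -894197 / 330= -2709.69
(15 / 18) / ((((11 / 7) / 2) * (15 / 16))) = 112 / 99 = 1.13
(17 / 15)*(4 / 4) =17 / 15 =1.13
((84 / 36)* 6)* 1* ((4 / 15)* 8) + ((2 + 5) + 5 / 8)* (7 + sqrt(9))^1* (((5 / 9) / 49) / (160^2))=269746481 / 9031680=29.87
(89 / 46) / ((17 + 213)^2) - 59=-59.00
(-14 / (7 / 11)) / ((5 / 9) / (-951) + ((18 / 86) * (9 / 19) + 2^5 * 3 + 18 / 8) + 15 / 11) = -0.22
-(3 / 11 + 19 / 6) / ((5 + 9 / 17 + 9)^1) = -3859 / 16302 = -0.24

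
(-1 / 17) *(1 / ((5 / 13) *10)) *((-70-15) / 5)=13 / 50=0.26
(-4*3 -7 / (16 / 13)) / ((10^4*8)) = -283 / 1280000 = -0.00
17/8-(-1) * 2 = 33/8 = 4.12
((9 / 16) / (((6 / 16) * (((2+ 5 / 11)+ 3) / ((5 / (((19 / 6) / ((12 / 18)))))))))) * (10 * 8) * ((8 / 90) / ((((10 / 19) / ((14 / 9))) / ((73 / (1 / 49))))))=8813728 / 405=21762.29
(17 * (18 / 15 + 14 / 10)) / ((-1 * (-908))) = 221 / 4540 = 0.05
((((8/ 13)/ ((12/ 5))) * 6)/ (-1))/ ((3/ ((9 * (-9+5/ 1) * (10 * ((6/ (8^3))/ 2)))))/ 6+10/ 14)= -18900/ 5863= -3.22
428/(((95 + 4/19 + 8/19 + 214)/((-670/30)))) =-544844/17649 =-30.87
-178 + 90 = -88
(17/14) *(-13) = -221/14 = -15.79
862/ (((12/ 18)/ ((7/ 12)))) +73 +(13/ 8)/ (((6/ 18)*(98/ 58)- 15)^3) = 13112798798949/ 15851081728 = 827.25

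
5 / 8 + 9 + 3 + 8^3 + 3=4221 / 8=527.62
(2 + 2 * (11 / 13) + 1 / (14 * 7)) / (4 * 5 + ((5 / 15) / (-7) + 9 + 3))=14151 / 122122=0.12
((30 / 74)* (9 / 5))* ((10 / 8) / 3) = 0.30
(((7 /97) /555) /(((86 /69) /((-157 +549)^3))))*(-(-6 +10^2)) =-590704.14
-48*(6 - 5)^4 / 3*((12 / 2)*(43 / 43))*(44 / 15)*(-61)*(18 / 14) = 772992 / 35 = 22085.49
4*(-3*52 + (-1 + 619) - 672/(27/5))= 12152/9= 1350.22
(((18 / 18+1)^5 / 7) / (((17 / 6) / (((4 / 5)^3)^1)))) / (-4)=-3072 / 14875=-0.21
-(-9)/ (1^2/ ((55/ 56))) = 495/ 56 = 8.84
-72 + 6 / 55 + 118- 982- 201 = -62529 / 55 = -1136.89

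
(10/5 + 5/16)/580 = 37/9280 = 0.00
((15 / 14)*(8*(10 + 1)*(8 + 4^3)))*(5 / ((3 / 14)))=158400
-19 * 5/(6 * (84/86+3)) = -215/54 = -3.98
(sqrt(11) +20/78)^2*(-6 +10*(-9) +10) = -1447466/1521-1720*sqrt(11)/39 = -1097.93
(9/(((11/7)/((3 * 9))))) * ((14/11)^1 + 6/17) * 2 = 1034208/2057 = 502.77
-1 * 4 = -4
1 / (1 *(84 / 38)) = 0.45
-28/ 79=-0.35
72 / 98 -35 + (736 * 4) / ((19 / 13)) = 1843427 / 931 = 1980.05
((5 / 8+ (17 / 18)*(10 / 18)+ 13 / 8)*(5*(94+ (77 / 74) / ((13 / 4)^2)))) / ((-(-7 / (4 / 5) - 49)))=22.61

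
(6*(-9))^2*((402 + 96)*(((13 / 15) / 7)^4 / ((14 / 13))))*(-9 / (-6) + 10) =38275110198 / 10504375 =3643.73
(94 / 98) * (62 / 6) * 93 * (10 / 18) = 225835 / 441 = 512.10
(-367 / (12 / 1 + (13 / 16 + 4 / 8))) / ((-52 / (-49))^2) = -881167 / 35997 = -24.48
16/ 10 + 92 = 468/ 5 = 93.60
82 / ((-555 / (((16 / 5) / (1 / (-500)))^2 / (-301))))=41984000 / 33411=1256.59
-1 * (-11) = 11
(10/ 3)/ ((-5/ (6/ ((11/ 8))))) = -32/ 11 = -2.91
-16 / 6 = -8 / 3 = -2.67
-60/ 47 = -1.28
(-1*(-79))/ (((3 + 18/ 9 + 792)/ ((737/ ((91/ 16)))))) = 931568/ 72527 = 12.84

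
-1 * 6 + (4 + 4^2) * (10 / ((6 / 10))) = 982 / 3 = 327.33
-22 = -22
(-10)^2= 100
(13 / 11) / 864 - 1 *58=-551219 / 9504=-58.00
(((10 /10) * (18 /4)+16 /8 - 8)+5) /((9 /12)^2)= 56 /9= 6.22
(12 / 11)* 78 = 936 / 11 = 85.09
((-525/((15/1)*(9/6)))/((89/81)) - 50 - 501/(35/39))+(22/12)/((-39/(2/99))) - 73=-2304247213/3280095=-702.49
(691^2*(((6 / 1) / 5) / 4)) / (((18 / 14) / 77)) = 257362259 / 30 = 8578741.97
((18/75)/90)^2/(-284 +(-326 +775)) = 1/23203125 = 0.00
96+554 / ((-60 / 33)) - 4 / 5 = -419 / 2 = -209.50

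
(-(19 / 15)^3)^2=47045881 / 11390625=4.13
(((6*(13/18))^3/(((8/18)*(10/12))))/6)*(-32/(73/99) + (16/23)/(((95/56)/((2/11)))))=-41749626152/26318325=-1586.33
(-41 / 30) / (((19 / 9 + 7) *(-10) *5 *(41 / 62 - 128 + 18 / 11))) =-1023 / 42864500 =-0.00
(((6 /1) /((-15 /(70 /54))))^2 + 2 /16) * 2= 2297 /2916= 0.79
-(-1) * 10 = 10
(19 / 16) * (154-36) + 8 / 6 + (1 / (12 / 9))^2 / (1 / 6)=869 / 6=144.83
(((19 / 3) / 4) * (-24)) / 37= -38 / 37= -1.03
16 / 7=2.29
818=818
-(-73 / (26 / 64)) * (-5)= -11680 / 13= -898.46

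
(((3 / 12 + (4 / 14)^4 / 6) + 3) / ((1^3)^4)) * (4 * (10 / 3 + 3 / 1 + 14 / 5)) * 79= 9383.14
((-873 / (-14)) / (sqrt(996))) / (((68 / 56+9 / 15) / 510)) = 371025*sqrt(249) / 10541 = 555.42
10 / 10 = 1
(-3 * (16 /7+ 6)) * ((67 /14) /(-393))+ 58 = 374245 /6419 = 58.30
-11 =-11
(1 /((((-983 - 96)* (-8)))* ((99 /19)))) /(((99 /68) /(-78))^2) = 571064 /8948313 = 0.06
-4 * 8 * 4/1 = -128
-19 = -19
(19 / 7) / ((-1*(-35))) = 19 / 245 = 0.08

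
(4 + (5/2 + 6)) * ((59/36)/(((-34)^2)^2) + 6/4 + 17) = 22249995875/96216192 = 231.25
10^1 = 10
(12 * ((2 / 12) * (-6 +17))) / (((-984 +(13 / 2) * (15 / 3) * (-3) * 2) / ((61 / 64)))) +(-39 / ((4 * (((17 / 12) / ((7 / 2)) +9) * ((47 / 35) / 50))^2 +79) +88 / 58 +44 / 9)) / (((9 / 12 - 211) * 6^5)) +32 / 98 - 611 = -4393767135911031214267 / 7194743833175525088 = -610.69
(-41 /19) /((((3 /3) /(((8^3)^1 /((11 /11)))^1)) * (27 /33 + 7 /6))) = -1385472 /2489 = -556.64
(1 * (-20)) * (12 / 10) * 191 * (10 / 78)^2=-38200 / 507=-75.35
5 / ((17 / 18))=90 / 17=5.29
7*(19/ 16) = 133/ 16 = 8.31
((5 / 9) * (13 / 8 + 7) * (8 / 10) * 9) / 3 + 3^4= 185 / 2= 92.50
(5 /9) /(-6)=-5 /54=-0.09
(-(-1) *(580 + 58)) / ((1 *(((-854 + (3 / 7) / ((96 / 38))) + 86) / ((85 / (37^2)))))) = -0.05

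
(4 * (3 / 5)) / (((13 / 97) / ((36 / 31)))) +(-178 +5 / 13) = -24307 / 155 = -156.82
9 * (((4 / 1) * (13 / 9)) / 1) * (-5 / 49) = -260 / 49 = -5.31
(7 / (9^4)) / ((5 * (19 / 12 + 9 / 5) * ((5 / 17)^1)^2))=1156 / 1585575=0.00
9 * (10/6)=15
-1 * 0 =0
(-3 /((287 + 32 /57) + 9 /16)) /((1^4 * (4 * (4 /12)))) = -2052 /262769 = -0.01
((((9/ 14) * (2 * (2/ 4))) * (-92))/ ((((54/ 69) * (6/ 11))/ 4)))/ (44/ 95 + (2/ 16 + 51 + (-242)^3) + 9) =8844880/ 226191941493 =0.00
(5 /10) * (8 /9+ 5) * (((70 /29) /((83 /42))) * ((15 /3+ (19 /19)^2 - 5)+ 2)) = 25970 /2407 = 10.79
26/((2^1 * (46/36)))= 10.17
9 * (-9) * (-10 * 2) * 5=8100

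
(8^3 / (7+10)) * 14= 7168 / 17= 421.65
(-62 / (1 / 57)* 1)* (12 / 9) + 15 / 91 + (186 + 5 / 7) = -411786 / 91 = -4525.12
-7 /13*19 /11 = -133 /143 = -0.93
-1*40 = -40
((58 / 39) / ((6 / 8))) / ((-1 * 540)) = -58 / 15795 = -0.00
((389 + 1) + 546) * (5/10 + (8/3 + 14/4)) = 6240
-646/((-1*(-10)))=-323/5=-64.60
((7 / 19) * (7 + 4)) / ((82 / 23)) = 1771 / 1558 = 1.14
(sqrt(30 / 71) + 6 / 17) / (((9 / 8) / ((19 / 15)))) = 304 / 765 + 152 * sqrt(2130) / 9585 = 1.13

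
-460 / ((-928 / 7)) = 805 / 232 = 3.47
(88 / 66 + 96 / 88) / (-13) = -80 / 429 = -0.19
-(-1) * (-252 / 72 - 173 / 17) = -465 / 34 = -13.68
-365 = -365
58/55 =1.05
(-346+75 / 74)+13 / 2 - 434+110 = -24512 / 37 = -662.49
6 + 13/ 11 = 79/ 11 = 7.18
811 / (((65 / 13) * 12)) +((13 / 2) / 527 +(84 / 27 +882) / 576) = 102897197 / 6829920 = 15.07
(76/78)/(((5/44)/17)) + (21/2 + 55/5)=65233/390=167.26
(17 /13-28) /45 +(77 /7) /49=-10568 /28665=-0.37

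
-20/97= -0.21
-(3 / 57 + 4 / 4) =-20 / 19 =-1.05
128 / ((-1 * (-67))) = 128 / 67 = 1.91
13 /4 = 3.25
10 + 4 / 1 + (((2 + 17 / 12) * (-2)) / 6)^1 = 463 / 36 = 12.86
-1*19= -19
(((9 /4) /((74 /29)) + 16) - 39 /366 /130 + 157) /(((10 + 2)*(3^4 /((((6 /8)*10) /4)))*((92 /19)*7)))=33140161 /3348882432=0.01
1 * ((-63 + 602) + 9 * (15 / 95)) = 10268 / 19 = 540.42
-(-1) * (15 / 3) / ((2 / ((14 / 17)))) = 35 / 17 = 2.06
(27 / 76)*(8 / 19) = 54 / 361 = 0.15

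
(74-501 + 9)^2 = 174724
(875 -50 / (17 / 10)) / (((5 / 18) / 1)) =51750 / 17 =3044.12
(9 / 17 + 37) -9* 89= -12979 / 17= -763.47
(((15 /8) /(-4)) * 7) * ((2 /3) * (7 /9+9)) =-385 /18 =-21.39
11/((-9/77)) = -847/9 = -94.11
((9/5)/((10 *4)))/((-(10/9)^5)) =-531441/20000000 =-0.03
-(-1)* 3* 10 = 30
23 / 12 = 1.92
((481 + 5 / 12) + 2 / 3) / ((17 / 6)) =170.15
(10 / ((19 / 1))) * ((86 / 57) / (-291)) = -860 / 315153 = -0.00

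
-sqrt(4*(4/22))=-2*sqrt(22)/11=-0.85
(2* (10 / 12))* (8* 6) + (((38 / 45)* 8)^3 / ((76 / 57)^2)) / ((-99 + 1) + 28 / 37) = 1424705776 / 18214875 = 78.22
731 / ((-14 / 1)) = -731 / 14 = -52.21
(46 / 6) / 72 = 23 / 216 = 0.11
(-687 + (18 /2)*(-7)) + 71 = -679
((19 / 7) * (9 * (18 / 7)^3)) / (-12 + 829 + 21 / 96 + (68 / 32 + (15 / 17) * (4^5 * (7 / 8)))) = 542515968 / 2102803003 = 0.26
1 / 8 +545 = 545.12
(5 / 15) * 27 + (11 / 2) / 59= 1073 / 118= 9.09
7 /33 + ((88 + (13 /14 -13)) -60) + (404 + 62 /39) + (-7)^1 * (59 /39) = 189947 /462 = 411.14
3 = 3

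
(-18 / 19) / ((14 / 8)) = -72 / 133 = -0.54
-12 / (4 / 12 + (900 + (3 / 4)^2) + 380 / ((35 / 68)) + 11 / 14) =-4032 / 551029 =-0.01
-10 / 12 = -5 / 6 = -0.83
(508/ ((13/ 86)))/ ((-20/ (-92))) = 1004824/ 65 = 15458.83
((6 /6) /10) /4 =1 /40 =0.02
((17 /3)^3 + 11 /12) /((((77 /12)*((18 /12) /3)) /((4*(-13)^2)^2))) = 26048291.42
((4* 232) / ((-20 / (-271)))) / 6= 31436 / 15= 2095.73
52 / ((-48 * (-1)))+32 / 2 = 17.08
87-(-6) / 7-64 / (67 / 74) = 8053 / 469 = 17.17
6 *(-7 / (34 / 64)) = -79.06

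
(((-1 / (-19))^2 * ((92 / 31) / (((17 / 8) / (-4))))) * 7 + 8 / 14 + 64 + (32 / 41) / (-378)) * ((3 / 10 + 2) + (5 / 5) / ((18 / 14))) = 13161657017114 / 66340080135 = 198.40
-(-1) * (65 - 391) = -326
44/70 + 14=14.63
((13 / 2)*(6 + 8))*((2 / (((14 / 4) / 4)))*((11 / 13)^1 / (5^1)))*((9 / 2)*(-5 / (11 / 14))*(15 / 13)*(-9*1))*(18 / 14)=174960 / 13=13458.46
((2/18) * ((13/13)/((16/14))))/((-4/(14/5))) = -49/720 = -0.07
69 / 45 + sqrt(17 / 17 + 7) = 23 / 15 + 2 * sqrt(2) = 4.36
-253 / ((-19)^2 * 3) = -253 / 1083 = -0.23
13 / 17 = 0.76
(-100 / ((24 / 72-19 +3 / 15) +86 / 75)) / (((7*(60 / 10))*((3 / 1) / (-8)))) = -10000 / 27279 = -0.37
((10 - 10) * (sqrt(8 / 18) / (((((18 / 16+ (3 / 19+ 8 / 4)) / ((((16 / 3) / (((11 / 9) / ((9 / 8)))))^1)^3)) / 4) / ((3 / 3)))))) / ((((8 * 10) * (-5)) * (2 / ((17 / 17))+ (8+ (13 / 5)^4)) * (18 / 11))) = 0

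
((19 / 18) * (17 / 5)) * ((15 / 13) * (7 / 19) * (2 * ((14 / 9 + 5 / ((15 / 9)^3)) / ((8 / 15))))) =70567 / 4680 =15.08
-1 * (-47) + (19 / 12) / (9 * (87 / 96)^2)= 1072093 / 22707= 47.21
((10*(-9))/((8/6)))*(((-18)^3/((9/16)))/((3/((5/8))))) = 145800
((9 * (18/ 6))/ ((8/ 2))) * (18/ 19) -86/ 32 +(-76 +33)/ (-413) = 478523/ 125552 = 3.81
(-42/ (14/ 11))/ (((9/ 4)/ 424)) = -18656/ 3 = -6218.67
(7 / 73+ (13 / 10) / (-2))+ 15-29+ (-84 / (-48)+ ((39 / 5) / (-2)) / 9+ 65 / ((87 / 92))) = 352469 / 6351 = 55.50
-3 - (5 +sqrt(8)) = -8 - 2 *sqrt(2) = -10.83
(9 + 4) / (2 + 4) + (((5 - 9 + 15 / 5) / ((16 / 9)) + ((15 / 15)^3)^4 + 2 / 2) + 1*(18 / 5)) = 1729 / 240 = 7.20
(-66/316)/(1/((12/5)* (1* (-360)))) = 14256/79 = 180.46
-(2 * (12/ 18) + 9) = -31/ 3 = -10.33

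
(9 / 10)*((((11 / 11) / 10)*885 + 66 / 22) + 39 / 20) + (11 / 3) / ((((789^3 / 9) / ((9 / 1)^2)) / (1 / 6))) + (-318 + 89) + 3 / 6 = -144.39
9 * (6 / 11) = 54 / 11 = 4.91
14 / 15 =0.93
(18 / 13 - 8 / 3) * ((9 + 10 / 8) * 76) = -38950 / 39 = -998.72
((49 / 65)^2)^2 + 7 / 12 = 194131987 / 214207500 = 0.91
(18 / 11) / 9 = 2 / 11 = 0.18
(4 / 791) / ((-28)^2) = 1 / 155036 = 0.00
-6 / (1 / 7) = -42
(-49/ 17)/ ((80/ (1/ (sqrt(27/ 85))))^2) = -49/ 34560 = -0.00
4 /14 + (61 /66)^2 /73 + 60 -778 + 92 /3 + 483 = -454166813 /2225916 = -204.04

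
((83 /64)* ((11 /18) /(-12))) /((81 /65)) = -59345 /1119744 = -0.05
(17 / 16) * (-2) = -17 / 8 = -2.12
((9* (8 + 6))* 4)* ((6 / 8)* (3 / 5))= 1134 / 5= 226.80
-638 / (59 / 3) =-1914 / 59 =-32.44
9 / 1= 9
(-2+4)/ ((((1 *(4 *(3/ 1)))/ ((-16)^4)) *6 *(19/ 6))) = 32768/ 57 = 574.88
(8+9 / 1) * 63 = 1071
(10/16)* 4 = 5/2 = 2.50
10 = 10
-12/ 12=-1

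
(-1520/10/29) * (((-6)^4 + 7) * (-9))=61465.66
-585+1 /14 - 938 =-21321 /14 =-1522.93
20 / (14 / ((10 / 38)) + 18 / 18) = 100 / 271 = 0.37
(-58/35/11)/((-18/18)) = 0.15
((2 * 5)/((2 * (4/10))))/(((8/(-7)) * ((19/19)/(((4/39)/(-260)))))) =35/8112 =0.00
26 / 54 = 13 / 27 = 0.48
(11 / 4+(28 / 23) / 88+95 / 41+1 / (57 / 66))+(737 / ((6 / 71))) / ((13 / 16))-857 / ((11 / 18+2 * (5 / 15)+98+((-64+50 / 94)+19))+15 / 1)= 136219567855025 / 12697921236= 10727.71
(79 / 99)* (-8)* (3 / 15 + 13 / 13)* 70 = -17696 / 33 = -536.24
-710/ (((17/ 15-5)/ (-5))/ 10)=-266250/ 29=-9181.03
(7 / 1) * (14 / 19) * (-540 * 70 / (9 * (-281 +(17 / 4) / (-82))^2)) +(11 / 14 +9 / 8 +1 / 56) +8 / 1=872938879465 / 90419509754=9.65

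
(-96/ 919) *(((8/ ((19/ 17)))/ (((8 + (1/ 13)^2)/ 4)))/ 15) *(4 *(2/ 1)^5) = -376569856/ 118123665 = -3.19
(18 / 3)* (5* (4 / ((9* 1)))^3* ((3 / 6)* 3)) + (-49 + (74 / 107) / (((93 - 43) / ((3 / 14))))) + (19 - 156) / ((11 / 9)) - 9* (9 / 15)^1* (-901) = 157105073431 / 33367950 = 4708.26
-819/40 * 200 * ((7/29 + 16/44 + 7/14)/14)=-412425/1276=-323.22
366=366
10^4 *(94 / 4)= 235000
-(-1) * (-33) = -33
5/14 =0.36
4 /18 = 2 /9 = 0.22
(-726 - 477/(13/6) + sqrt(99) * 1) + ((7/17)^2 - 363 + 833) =-1788273/3757 + 3 * sqrt(11) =-466.03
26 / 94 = 13 / 47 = 0.28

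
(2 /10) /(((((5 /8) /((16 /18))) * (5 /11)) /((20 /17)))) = 2816 /3825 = 0.74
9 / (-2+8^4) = 9 / 4094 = 0.00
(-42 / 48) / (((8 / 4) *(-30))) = 7 / 480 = 0.01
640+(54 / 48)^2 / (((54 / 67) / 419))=166139 / 128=1297.96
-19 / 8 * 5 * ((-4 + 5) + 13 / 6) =-1805 / 48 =-37.60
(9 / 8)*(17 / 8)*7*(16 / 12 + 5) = 6783 / 64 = 105.98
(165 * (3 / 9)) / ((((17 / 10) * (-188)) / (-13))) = 3575 / 1598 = 2.24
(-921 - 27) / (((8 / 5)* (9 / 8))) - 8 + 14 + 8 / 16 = -3121 / 6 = -520.17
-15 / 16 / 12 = -5 / 64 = -0.08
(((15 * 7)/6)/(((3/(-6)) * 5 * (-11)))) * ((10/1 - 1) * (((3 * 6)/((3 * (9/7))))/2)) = 147/11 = 13.36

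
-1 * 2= -2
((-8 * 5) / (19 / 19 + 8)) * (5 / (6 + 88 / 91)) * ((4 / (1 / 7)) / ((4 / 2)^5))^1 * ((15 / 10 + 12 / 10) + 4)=-213395 / 11412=-18.70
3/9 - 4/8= -1/6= -0.17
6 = 6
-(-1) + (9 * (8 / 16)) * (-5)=-43 / 2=-21.50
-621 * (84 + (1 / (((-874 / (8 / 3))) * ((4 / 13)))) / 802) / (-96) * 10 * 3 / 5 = 794874915 / 243808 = 3260.25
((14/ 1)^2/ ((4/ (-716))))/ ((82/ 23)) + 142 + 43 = -395881/ 41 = -9655.63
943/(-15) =-943/15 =-62.87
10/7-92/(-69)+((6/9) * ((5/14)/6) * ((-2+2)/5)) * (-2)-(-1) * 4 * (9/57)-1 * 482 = -190964/399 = -478.61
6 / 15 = 2 / 5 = 0.40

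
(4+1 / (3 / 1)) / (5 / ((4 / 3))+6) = 4 / 9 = 0.44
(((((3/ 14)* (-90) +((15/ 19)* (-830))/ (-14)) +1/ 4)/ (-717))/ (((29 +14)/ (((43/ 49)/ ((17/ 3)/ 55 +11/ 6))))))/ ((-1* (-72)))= -812515/ 143320717008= -0.00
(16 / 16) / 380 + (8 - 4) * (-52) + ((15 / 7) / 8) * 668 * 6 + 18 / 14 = 2305847 / 2660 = 866.86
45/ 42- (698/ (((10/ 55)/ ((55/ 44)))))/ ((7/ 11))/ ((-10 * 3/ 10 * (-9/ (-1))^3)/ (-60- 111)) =-588.55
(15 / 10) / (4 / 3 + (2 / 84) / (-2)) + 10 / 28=773 / 518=1.49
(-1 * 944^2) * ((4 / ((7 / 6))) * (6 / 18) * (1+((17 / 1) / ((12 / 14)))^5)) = -5316415870040000 / 1701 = -3125464944174.02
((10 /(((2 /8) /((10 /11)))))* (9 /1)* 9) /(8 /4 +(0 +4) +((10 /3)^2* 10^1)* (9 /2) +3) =32400 /5599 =5.79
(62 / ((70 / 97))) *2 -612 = -15406 / 35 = -440.17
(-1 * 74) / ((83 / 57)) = -4218 / 83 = -50.82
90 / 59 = 1.53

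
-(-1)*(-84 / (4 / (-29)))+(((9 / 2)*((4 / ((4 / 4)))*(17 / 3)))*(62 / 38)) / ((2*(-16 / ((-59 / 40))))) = 7498719 / 12160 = 616.67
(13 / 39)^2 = 1 / 9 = 0.11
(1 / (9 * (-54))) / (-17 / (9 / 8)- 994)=1 / 490428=0.00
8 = 8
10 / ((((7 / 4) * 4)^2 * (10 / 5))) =5 / 49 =0.10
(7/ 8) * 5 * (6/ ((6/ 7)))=245/ 8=30.62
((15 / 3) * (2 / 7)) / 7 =10 / 49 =0.20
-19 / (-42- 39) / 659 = 19 / 53379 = 0.00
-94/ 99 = -0.95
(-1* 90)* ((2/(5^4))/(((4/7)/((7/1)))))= -441/125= -3.53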